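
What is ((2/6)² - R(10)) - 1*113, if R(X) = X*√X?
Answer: -1016/9 - 10*√10 ≈ -144.51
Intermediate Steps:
R(X) = X^(3/2)
((2/6)² - R(10)) - 1*113 = ((2/6)² - 10^(3/2)) - 1*113 = ((2*(⅙))² - 10*√10) - 113 = ((⅓)² - 10*√10) - 113 = (⅑ - 10*√10) - 113 = -1016/9 - 10*√10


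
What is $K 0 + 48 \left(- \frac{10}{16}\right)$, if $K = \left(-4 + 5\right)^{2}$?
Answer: $-30$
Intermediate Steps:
$K = 1$ ($K = 1^{2} = 1$)
$K 0 + 48 \left(- \frac{10}{16}\right) = 1 \cdot 0 + 48 \left(- \frac{10}{16}\right) = 0 + 48 \left(\left(-10\right) \frac{1}{16}\right) = 0 + 48 \left(- \frac{5}{8}\right) = 0 - 30 = -30$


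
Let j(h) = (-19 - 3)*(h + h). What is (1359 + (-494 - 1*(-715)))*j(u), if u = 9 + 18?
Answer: -1877040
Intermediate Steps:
u = 27
j(h) = -44*h
(1359 + (-494 - 1*(-715)))*j(u) = (1359 + (-494 - 1*(-715)))*(-44*27) = (1359 + (-494 + 715))*(-1188) = (1359 + 221)*(-1188) = 1580*(-1188) = -1877040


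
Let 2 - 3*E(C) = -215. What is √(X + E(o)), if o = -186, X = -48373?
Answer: I*√434706/3 ≈ 219.77*I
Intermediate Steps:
E(C) = 217/3 (E(C) = ⅔ - ⅓*(-215) = ⅔ + 215/3 = 217/3)
√(X + E(o)) = √(-48373 + 217/3) = √(-144902/3) = I*√434706/3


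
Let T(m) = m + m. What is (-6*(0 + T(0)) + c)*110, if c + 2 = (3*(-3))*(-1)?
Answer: 770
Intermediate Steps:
T(m) = 2*m
c = 7 (c = -2 + (3*(-3))*(-1) = -2 - 9*(-1) = -2 + 9 = 7)
(-6*(0 + T(0)) + c)*110 = (-6*(0 + 2*0) + 7)*110 = (-6*(0 + 0) + 7)*110 = (-6*0 + 7)*110 = (0 + 7)*110 = 7*110 = 770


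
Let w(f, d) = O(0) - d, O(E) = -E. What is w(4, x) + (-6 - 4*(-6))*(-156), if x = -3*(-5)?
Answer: -2823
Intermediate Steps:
x = 15
w(f, d) = -d (w(f, d) = -1*0 - d = 0 - d = -d)
w(4, x) + (-6 - 4*(-6))*(-156) = -1*15 + (-6 - 4*(-6))*(-156) = -15 + (-6 + 24)*(-156) = -15 + 18*(-156) = -15 - 2808 = -2823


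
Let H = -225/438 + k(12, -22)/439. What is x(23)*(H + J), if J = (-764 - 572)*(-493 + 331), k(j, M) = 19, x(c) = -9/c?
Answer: -124847662113/1474162 ≈ -84691.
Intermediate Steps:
J = 216432 (J = -1336*(-162) = 216432)
H = -30151/64094 (H = -225/438 + 19/439 = -225*1/438 + 19*(1/439) = -75/146 + 19/439 = -30151/64094 ≈ -0.47042)
x(23)*(H + J) = (-9/23)*(-30151/64094 + 216432) = -9*1/23*(13871962457/64094) = -9/23*13871962457/64094 = -124847662113/1474162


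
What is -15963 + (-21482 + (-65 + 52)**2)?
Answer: -37276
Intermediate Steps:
-15963 + (-21482 + (-65 + 52)**2) = -15963 + (-21482 + (-13)**2) = -15963 + (-21482 + 169) = -15963 - 21313 = -37276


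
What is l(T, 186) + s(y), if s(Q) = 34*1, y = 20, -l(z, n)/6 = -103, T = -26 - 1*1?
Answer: 652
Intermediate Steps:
T = -27 (T = -26 - 1 = -27)
l(z, n) = 618 (l(z, n) = -6*(-103) = 618)
s(Q) = 34
l(T, 186) + s(y) = 618 + 34 = 652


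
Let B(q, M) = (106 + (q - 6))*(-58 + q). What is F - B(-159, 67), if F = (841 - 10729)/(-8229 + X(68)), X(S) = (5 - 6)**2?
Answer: -26333299/2057 ≈ -12802.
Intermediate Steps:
B(q, M) = (-58 + q)*(100 + q) (B(q, M) = (106 + (-6 + q))*(-58 + q) = (100 + q)*(-58 + q) = (-58 + q)*(100 + q))
X(S) = 1 (X(S) = (-1)**2 = 1)
F = 2472/2057 (F = (841 - 10729)/(-8229 + 1) = -9888/(-8228) = -9888*(-1/8228) = 2472/2057 ≈ 1.2017)
F - B(-159, 67) = 2472/2057 - (-5800 + (-159)**2 + 42*(-159)) = 2472/2057 - (-5800 + 25281 - 6678) = 2472/2057 - 1*12803 = 2472/2057 - 12803 = -26333299/2057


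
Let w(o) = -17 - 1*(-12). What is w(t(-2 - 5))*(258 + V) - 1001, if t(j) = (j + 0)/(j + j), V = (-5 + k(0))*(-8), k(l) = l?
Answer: -2491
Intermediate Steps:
V = 40 (V = (-5 + 0)*(-8) = -5*(-8) = 40)
t(j) = ½ (t(j) = j/((2*j)) = j*(1/(2*j)) = ½)
w(o) = -5 (w(o) = -17 + 12 = -5)
w(t(-2 - 5))*(258 + V) - 1001 = -5*(258 + 40) - 1001 = -5*298 - 1001 = -1490 - 1001 = -2491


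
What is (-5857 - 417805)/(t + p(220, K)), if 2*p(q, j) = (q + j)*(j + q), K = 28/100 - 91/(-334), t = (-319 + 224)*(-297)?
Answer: -3109344610000/385577848251 ≈ -8.0641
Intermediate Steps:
t = 28215 (t = -95*(-297) = 28215)
K = 4613/8350 (K = 28*(1/100) - 91*(-1/334) = 7/25 + 91/334 = 4613/8350 ≈ 0.55245)
p(q, j) = (j + q)**2/2 (p(q, j) = ((q + j)*(j + q))/2 = ((j + q)*(j + q))/2 = (j + q)**2/2)
(-5857 - 417805)/(t + p(220, K)) = (-5857 - 417805)/(28215 + (4613/8350 + 220)**2/2) = -423662/(28215 + (1841613/8350)**2/2) = -423662/(28215 + (1/2)*(3391538441769/69722500)) = -423662/(28215 + 3391538441769/139445000) = -423662/7325979116769/139445000 = -423662*139445000/7325979116769 = -3109344610000/385577848251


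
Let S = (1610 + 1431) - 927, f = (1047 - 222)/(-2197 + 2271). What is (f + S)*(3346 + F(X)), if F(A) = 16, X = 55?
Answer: 264355741/37 ≈ 7.1448e+6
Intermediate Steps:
f = 825/74 ≈ 11.149
S = 2114 (S = 3041 - 927 = 2114)
(f + S)*(3346 + F(X)) = (825/74 + 2114)*(3346 + 16) = (157261/74)*3362 = 264355741/37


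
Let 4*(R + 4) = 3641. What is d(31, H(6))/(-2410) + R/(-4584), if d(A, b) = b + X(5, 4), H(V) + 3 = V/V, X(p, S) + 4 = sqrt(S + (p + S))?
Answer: -4313117/22094880 - sqrt(13)/2410 ≈ -0.19670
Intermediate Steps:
R = 3625/4 (R = -4 + (1/4)*3641 = -4 + 3641/4 = 3625/4 ≈ 906.25)
X(p, S) = -4 + sqrt(p + 2*S) (X(p, S) = -4 + sqrt(S + (p + S)) = -4 + sqrt(S + (S + p)) = -4 + sqrt(p + 2*S))
H(V) = -2 (H(V) = -3 + V/V = -3 + 1 = -2)
d(A, b) = -4 + b + sqrt(13) (d(A, b) = b + (-4 + sqrt(5 + 2*4)) = b + (-4 + sqrt(5 + 8)) = b + (-4 + sqrt(13)) = -4 + b + sqrt(13))
d(31, H(6))/(-2410) + R/(-4584) = (-4 - 2 + sqrt(13))/(-2410) + (3625/4)/(-4584) = (-6 + sqrt(13))*(-1/2410) + (3625/4)*(-1/4584) = (3/1205 - sqrt(13)/2410) - 3625/18336 = -4313117/22094880 - sqrt(13)/2410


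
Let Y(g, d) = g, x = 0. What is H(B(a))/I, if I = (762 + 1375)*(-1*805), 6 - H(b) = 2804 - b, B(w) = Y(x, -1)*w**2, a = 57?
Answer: 2798/1720285 ≈ 0.0016265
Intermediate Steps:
B(w) = 0 (B(w) = 0*w**2 = 0)
H(b) = -2798 + b (H(b) = 6 - (2804 - b) = 6 + (-2804 + b) = -2798 + b)
I = -1720285 (I = 2137*(-805) = -1720285)
H(B(a))/I = (-2798 + 0)/(-1720285) = -2798*(-1/1720285) = 2798/1720285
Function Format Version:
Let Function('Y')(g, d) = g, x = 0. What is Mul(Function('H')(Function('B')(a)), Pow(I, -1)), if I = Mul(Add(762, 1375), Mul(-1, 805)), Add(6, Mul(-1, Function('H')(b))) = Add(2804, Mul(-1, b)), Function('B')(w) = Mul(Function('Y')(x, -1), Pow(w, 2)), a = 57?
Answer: Rational(2798, 1720285) ≈ 0.0016265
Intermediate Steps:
Function('B')(w) = 0 (Function('B')(w) = Mul(0, Pow(w, 2)) = 0)
Function('H')(b) = Add(-2798, b) (Function('H')(b) = Add(6, Mul(-1, Add(2804, Mul(-1, b)))) = Add(6, Add(-2804, b)) = Add(-2798, b))
I = -1720285 (I = Mul(2137, -805) = -1720285)
Mul(Function('H')(Function('B')(a)), Pow(I, -1)) = Mul(Add(-2798, 0), Pow(-1720285, -1)) = Mul(-2798, Rational(-1, 1720285)) = Rational(2798, 1720285)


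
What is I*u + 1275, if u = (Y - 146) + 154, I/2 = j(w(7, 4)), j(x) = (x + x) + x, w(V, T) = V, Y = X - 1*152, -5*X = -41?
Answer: -22143/5 ≈ -4428.6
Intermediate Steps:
X = 41/5 (X = -⅕*(-41) = 41/5 ≈ 8.2000)
Y = -719/5 (Y = 41/5 - 1*152 = 41/5 - 152 = -719/5 ≈ -143.80)
j(x) = 3*x (j(x) = 2*x + x = 3*x)
I = 42 (I = 2*(3*7) = 2*21 = 42)
u = -679/5 (u = (-719/5 - 146) + 154 = -1449/5 + 154 = -679/5 ≈ -135.80)
I*u + 1275 = 42*(-679/5) + 1275 = -28518/5 + 1275 = -22143/5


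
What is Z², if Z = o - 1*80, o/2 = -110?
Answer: 90000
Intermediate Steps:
o = -220 (o = 2*(-110) = -220)
Z = -300 (Z = -220 - 1*80 = -220 - 80 = -300)
Z² = (-300)² = 90000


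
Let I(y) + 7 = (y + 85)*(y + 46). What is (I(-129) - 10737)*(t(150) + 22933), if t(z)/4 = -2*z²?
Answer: 1113919164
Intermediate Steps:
I(y) = -7 + (46 + y)*(85 + y) (I(y) = -7 + (y + 85)*(y + 46) = -7 + (85 + y)*(46 + y) = -7 + (46 + y)*(85 + y))
t(z) = -8*z² (t(z) = 4*(-2*z²) = -8*z²)
(I(-129) - 10737)*(t(150) + 22933) = ((3903 + (-129)² + 131*(-129)) - 10737)*(-8*150² + 22933) = ((3903 + 16641 - 16899) - 10737)*(-8*22500 + 22933) = (3645 - 10737)*(-180000 + 22933) = -7092*(-157067) = 1113919164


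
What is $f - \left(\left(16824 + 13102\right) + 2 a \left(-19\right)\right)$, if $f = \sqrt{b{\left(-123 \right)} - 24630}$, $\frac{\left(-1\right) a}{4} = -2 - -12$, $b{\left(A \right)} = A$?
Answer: $-31446 + i \sqrt{24753} \approx -31446.0 + 157.33 i$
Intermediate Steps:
$a = -40$ ($a = - 4 \left(-2 - -12\right) = - 4 \left(-2 + 12\right) = \left(-4\right) 10 = -40$)
$f = i \sqrt{24753}$ ($f = \sqrt{-123 - 24630} = \sqrt{-24753} = i \sqrt{24753} \approx 157.33 i$)
$f - \left(\left(16824 + 13102\right) + 2 a \left(-19\right)\right) = i \sqrt{24753} - \left(\left(16824 + 13102\right) + 2 \left(-40\right) \left(-19\right)\right) = i \sqrt{24753} - \left(29926 - -1520\right) = i \sqrt{24753} - \left(29926 + 1520\right) = i \sqrt{24753} - 31446 = -31446 + i \sqrt{24753}$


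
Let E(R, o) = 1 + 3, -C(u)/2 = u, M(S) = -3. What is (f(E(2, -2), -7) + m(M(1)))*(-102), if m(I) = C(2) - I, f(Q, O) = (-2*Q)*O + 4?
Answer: -6018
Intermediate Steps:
C(u) = -2*u
E(R, o) = 4
f(Q, O) = 4 - 2*O*Q (f(Q, O) = -2*O*Q + 4 = 4 - 2*O*Q)
m(I) = -4 - I (m(I) = -2*2 - I = -4 - I)
(f(E(2, -2), -7) + m(M(1)))*(-102) = ((4 - 2*(-7)*4) + (-4 - 1*(-3)))*(-102) = ((4 + 56) + (-4 + 3))*(-102) = (60 - 1)*(-102) = 59*(-102) = -6018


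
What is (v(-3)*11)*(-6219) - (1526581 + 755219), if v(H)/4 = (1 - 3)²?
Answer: -3376344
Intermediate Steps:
v(H) = 16 (v(H) = 4*(1 - 3)² = 4*(-2)² = 4*4 = 16)
(v(-3)*11)*(-6219) - (1526581 + 755219) = (16*11)*(-6219) - (1526581 + 755219) = 176*(-6219) - 1*2281800 = -1094544 - 2281800 = -3376344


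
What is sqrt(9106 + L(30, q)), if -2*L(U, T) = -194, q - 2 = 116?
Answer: sqrt(9203) ≈ 95.932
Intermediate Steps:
q = 118 (q = 2 + 116 = 118)
L(U, T) = 97 (L(U, T) = -1/2*(-194) = 97)
sqrt(9106 + L(30, q)) = sqrt(9106 + 97) = sqrt(9203)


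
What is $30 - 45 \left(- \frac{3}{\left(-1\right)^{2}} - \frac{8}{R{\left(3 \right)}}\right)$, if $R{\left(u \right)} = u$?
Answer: $285$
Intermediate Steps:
$30 - 45 \left(- \frac{3}{\left(-1\right)^{2}} - \frac{8}{R{\left(3 \right)}}\right) = 30 - 45 \left(- \frac{3}{\left(-1\right)^{2}} - \frac{8}{3}\right) = 30 - 45 \left(- \frac{3}{1} - \frac{8}{3}\right) = 30 - 45 \left(\left(-3\right) 1 - \frac{8}{3}\right) = 30 - 45 \left(-3 - \frac{8}{3}\right) = 30 - -255 = 30 + 255 = 285$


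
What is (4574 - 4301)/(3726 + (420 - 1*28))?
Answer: 273/4118 ≈ 0.066294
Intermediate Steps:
(4574 - 4301)/(3726 + (420 - 1*28)) = 273/(3726 + (420 - 28)) = 273/(3726 + 392) = 273/4118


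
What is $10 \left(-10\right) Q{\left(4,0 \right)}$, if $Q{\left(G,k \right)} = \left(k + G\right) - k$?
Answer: $-400$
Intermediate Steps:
$Q{\left(G,k \right)} = G$ ($Q{\left(G,k \right)} = \left(G + k\right) - k = G$)
$10 \left(-10\right) Q{\left(4,0 \right)} = 10 \left(-10\right) 4 = \left(-100\right) 4 = -400$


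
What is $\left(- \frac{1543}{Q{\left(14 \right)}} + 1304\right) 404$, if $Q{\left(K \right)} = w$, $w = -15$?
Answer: $\frac{8525612}{15} \approx 5.6837 \cdot 10^{5}$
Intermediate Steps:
$Q{\left(K \right)} = -15$
$\left(- \frac{1543}{Q{\left(14 \right)}} + 1304\right) 404 = \left(- \frac{1543}{-15} + 1304\right) 404 = \left(- \frac{1543 \left(-1\right)}{15} + 1304\right) 404 = \left(\left(-1\right) \left(- \frac{1543}{15}\right) + 1304\right) 404 = \left(\frac{1543}{15} + 1304\right) 404 = \frac{21103}{15} \cdot 404 = \frac{8525612}{15}$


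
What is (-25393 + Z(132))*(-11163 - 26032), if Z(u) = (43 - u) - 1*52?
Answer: 949737130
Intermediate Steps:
Z(u) = -9 - u (Z(u) = (43 - u) - 52 = -9 - u)
(-25393 + Z(132))*(-11163 - 26032) = (-25393 + (-9 - 1*132))*(-11163 - 26032) = (-25393 + (-9 - 132))*(-37195) = (-25393 - 141)*(-37195) = -25534*(-37195) = 949737130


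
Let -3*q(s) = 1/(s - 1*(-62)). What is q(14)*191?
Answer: -191/228 ≈ -0.83772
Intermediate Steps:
q(s) = -1/(3*(62 + s)) (q(s) = -1/(3*(s - 1*(-62))) = -1/(3*(s + 62)) = -1/(3*(62 + s)))
q(14)*191 = -1/(186 + 3*14)*191 = -1/(186 + 42)*191 = -1/228*191 = -191/228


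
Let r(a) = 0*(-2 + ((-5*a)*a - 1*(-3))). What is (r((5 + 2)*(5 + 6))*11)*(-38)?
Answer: 0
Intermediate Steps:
r(a) = 0 (r(a) = 0*(-2 + (-5*a² + 3)) = 0*(-2 + (3 - 5*a²)) = 0*(1 - 5*a²) = 0)
(r((5 + 2)*(5 + 6))*11)*(-38) = (0*11)*(-38) = 0*(-38) = 0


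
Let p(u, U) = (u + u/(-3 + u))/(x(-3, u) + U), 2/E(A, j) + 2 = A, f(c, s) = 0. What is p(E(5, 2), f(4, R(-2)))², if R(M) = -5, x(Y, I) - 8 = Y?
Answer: 64/11025 ≈ 0.0058050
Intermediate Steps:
x(Y, I) = 8 + Y
E(A, j) = 2/(-2 + A)
p(u, U) = (u + u/(-3 + u))/(5 + U) (p(u, U) = (u + u/(-3 + u))/((8 - 3) + U) = (u + u/(-3 + u))/(5 + U))
p(E(5, 2), f(4, R(-2)))² = ((2/(-2 + 5))*(-2 + 2/(-2 + 5))/(-15 - 3*0 + 5*(2/(-2 + 5)) + 0*(2/(-2 + 5))))² = ((2/3)*(-2 + 2/3)/(-15 + 0 + 5*(2/3) + 0*(2/3)))² = ((2*(⅓))*(-2 + 2*(⅓))/(-15 + 0 + 5*(2*(⅓)) + 0*(2*(⅓))))² = (2*(-2 + ⅔)/(3*(-15 + 0 + 5*(⅔) + 0*(⅔))))² = ((⅔)*(-4/3)/(-15 + 0 + 10/3 + 0))² = ((⅔)*(-4/3)/(-35/3))² = ((⅔)*(-3/35)*(-4/3))² = (8/105)² = 64/11025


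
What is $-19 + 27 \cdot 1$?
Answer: $8$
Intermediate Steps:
$-19 + 27 \cdot 1 = -19 + 27 = 8$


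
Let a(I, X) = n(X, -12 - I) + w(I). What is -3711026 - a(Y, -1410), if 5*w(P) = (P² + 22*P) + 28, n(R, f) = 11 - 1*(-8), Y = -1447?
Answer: -20617228/5 ≈ -4.1234e+6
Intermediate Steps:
n(R, f) = 19 (n(R, f) = 11 + 8 = 19)
w(P) = 28/5 + P²/5 + 22*P/5 (w(P) = ((P² + 22*P) + 28)/5 = (28 + P² + 22*P)/5 = 28/5 + P²/5 + 22*P/5)
a(I, X) = 123/5 + I²/5 + 22*I/5 (a(I, X) = 19 + (28/5 + I²/5 + 22*I/5) = 123/5 + I²/5 + 22*I/5)
-3711026 - a(Y, -1410) = -3711026 - (123/5 + (⅕)*(-1447)² + (22/5)*(-1447)) = -3711026 - (123/5 + (⅕)*2093809 - 31834/5) = -3711026 - (123/5 + 2093809/5 - 31834/5) = -3711026 - 1*2062098/5 = -3711026 - 2062098/5 = -20617228/5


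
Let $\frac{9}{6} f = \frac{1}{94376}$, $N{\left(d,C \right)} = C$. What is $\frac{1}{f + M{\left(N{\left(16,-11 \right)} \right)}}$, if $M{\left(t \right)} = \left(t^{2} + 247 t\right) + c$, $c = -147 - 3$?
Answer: $- \frac{141564}{388734743} \approx -0.00036417$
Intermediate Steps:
$c = -150$ ($c = -147 - 3 = -150$)
$f = \frac{1}{141564}$ ($f = \frac{2}{3 \cdot 94376} = \frac{2}{3} \cdot \frac{1}{94376} = \frac{1}{141564} \approx 7.0639 \cdot 10^{-6}$)
$M{\left(t \right)} = -150 + t^{2} + 247 t$ ($M{\left(t \right)} = \left(t^{2} + 247 t\right) - 150 = -150 + t^{2} + 247 t$)
$\frac{1}{f + M{\left(N{\left(16,-11 \right)} \right)}} = \frac{1}{\frac{1}{141564} + \left(-150 + \left(-11\right)^{2} + 247 \left(-11\right)\right)} = \frac{1}{\frac{1}{141564} - 2746} = \frac{1}{- \frac{388734743}{141564}} = - \frac{141564}{388734743}$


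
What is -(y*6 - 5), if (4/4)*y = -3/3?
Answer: 11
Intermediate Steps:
y = -1 (y = -3/3 = -3*⅓ = -1)
-(y*6 - 5) = -(-1*6 - 5) = -(-6 - 5) = -1*(-11) = 11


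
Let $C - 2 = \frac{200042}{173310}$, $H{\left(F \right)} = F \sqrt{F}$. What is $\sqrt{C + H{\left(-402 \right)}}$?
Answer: $\frac{\sqrt{23685497805 - 3018653788050 i \sqrt{402}}}{86655} \approx 63.495 - 63.47 i$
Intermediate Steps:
$H{\left(F \right)} = F^{\frac{3}{2}}$
$C = \frac{273331}{86655}$ ($C = 2 + \frac{200042}{173310} = 2 + 200042 \cdot \frac{1}{173310} = 2 + \frac{100021}{86655} = \frac{273331}{86655} \approx 3.1542$)
$\sqrt{C + H{\left(-402 \right)}} = \sqrt{\frac{273331}{86655} + \left(-402\right)^{\frac{3}{2}}} = \sqrt{\frac{273331}{86655} - 402 i \sqrt{402}}$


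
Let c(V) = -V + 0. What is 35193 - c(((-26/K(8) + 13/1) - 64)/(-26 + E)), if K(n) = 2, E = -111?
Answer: 4821505/137 ≈ 35193.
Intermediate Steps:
c(V) = -V
35193 - c(((-26/K(8) + 13/1) - 64)/(-26 + E)) = 35193 - (-1)*((-26/2 + 13/1) - 64)/(-26 - 111) = 35193 - (-1)*((-26*½ + 13*1) - 64)/(-137) = 35193 - (-1)*((-13 + 13) - 64)*(-1/137) = 35193 - (-1)*(0 - 64)*(-1/137) = 35193 - (-1)*(-64*(-1/137)) = 35193 - (-1)*64/137 = 35193 - 1*(-64/137) = 35193 + 64/137 = 4821505/137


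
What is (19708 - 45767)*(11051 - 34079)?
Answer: 600086652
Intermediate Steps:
(19708 - 45767)*(11051 - 34079) = -26059*(-23028) = 600086652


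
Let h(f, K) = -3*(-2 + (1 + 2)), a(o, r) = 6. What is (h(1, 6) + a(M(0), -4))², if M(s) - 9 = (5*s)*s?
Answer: 9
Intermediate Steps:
M(s) = 9 + 5*s² (M(s) = 9 + (5*s)*s = 9 + 5*s²)
h(f, K) = -3 (h(f, K) = -3*(-2 + 3) = -3*1 = -3)
(h(1, 6) + a(M(0), -4))² = (-3 + 6)² = 3² = 9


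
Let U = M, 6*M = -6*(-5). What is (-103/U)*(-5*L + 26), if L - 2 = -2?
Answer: -2678/5 ≈ -535.60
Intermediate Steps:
L = 0 (L = 2 - 2 = 0)
M = 5 (M = (-6*(-5))/6 = (⅙)*30 = 5)
U = 5
(-103/U)*(-5*L + 26) = (-103/5)*(-5*0 + 26) = (-103*⅕)*(0 + 26) = -103/5*26 = -2678/5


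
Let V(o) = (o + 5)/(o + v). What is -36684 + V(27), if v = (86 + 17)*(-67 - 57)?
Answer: -467537612/12745 ≈ -36684.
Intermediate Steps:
v = -12772 (v = 103*(-124) = -12772)
V(o) = (5 + o)/(-12772 + o) (V(o) = (o + 5)/(o - 12772) = (5 + o)/(-12772 + o))
-36684 + V(27) = -36684 + (5 + 27)/(-12772 + 27) = -36684 + 32/(-12745) = -36684 - 1/12745*32 = -36684 - 32/12745 = -467537612/12745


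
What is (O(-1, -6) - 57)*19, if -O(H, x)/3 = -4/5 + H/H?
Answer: -5472/5 ≈ -1094.4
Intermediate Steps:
O(H, x) = -3/5 (O(H, x) = -3*(-4/5 + H/H) = -3*(-4*1/5 + 1) = -3*(-4/5 + 1) = -3*1/5 = -3/5)
(O(-1, -6) - 57)*19 = (-3/5 - 57)*19 = -288/5*19 = -5472/5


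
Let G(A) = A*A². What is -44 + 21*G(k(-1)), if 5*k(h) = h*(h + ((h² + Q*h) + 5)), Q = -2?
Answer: -12703/125 ≈ -101.62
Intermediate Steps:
k(h) = h*(5 + h² - h)/5 (k(h) = (h*(h + ((h² - 2*h) + 5)))/5 = (h*(h + (5 + h² - 2*h)))/5 = (h*(5 + h² - h))/5 = h*(5 + h² - h)/5)
G(A) = A³
-44 + 21*G(k(-1)) = -44 + 21*((⅕)*(-1)*(5 + (-1)² - 1*(-1)))³ = -44 + 21*((⅕)*(-1)*(5 + 1 + 1))³ = -44 + 21*((⅕)*(-1)*7)³ = -44 + 21*(-7/5)³ = -44 + 21*(-343/125) = -44 - 7203/125 = -12703/125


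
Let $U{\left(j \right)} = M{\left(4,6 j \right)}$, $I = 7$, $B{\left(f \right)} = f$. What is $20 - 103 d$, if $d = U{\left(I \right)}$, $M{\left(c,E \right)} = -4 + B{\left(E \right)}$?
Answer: $-3894$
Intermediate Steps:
$M{\left(c,E \right)} = -4 + E$
$U{\left(j \right)} = -4 + 6 j$
$d = 38$ ($d = -4 + 6 \cdot 7 = -4 + 42 = 38$)
$20 - 103 d = 20 - 3914 = -3894$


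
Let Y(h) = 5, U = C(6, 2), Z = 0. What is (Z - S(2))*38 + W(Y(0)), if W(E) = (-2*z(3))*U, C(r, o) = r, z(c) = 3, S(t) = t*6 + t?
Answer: -568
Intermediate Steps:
S(t) = 7*t (S(t) = 6*t + t = 7*t)
U = 6
W(E) = -36 (W(E) = -2*3*6 = -6*6 = -36)
(Z - S(2))*38 + W(Y(0)) = (0 - 7*2)*38 - 36 = (0 - 1*14)*38 - 36 = (0 - 14)*38 - 36 = -14*38 - 36 = -532 - 36 = -568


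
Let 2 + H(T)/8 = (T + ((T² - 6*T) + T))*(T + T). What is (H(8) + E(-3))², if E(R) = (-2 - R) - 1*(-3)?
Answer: 16679056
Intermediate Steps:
E(R) = 1 - R (E(R) = (-2 - R) + 3 = 1 - R)
H(T) = -16 + 16*T*(T² - 4*T) (H(T) = -16 + 8*((T + ((T² - 6*T) + T))*(T + T)) = -16 + 8*((T + (T² - 5*T))*(2*T)) = -16 + 8*((T² - 4*T)*(2*T)) = -16 + 8*(2*T*(T² - 4*T)) = -16 + 16*T*(T² - 4*T))
(H(8) + E(-3))² = ((-16 - 64*8² + 16*8³) + (1 - 1*(-3)))² = ((-16 - 64*64 + 16*512) + (1 + 3))² = ((-16 - 4096 + 8192) + 4)² = (4080 + 4)² = 4084² = 16679056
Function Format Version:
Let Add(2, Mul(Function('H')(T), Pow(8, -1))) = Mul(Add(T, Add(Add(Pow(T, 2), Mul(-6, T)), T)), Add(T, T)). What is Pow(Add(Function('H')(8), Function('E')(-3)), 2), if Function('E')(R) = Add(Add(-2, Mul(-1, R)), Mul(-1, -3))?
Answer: 16679056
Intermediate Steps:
Function('E')(R) = Add(1, Mul(-1, R)) (Function('E')(R) = Add(Add(-2, Mul(-1, R)), 3) = Add(1, Mul(-1, R)))
Function('H')(T) = Add(-16, Mul(16, T, Add(Pow(T, 2), Mul(-4, T)))) (Function('H')(T) = Add(-16, Mul(8, Mul(Add(T, Add(Add(Pow(T, 2), Mul(-6, T)), T)), Add(T, T)))) = Add(-16, Mul(8, Mul(Add(T, Add(Pow(T, 2), Mul(-5, T))), Mul(2, T)))) = Add(-16, Mul(8, Mul(Add(Pow(T, 2), Mul(-4, T)), Mul(2, T)))) = Add(-16, Mul(8, Mul(2, T, Add(Pow(T, 2), Mul(-4, T))))) = Add(-16, Mul(16, T, Add(Pow(T, 2), Mul(-4, T)))))
Pow(Add(Function('H')(8), Function('E')(-3)), 2) = Pow(Add(Add(-16, Mul(-64, Pow(8, 2)), Mul(16, Pow(8, 3))), Add(1, Mul(-1, -3))), 2) = Pow(Add(Add(-16, Mul(-64, 64), Mul(16, 512)), Add(1, 3)), 2) = Pow(Add(Add(-16, -4096, 8192), 4), 2) = Pow(Add(4080, 4), 2) = Pow(4084, 2) = 16679056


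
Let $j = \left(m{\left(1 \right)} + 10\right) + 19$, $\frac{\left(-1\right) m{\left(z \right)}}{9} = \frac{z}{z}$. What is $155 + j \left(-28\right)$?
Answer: $-405$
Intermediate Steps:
$m{\left(z \right)} = -9$ ($m{\left(z \right)} = - 9 \frac{z}{z} = \left(-9\right) 1 = -9$)
$j = 20$ ($j = \left(-9 + 10\right) + 19 = 1 + 19 = 20$)
$155 + j \left(-28\right) = 155 + 20 \left(-28\right) = 155 - 560 = -405$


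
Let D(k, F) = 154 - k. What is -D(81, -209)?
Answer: -73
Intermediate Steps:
-D(81, -209) = -(154 - 1*81) = -(154 - 81) = -1*73 = -73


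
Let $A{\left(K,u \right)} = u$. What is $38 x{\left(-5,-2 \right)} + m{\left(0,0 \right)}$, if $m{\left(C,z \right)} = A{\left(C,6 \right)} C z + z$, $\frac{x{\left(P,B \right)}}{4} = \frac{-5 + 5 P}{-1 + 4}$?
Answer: $-1520$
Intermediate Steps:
$x{\left(P,B \right)} = - \frac{20}{3} + \frac{20 P}{3}$ ($x{\left(P,B \right)} = 4 \frac{-5 + 5 P}{-1 + 4} = 4 \frac{-5 + 5 P}{3} = 4 \left(-5 + 5 P\right) \frac{1}{3} = 4 \left(- \frac{5}{3} + \frac{5 P}{3}\right) = - \frac{20}{3} + \frac{20 P}{3}$)
$m{\left(C,z \right)} = z + 6 C z$ ($m{\left(C,z \right)} = 6 C z + z = z + 6 C z$)
$38 x{\left(-5,-2 \right)} + m{\left(0,0 \right)} = 38 \left(- \frac{20}{3} + \frac{20}{3} \left(-5\right)\right) + 0 \left(1 + 6 \cdot 0\right) = 38 \left(- \frac{20}{3} - \frac{100}{3}\right) + 0 \left(1 + 0\right) = 38 \left(-40\right) + 0 \cdot 1 = -1520 + 0 = -1520$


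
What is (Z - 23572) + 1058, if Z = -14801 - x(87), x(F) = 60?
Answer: -37375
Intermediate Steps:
Z = -14861 (Z = -14801 - 1*60 = -14801 - 60 = -14861)
(Z - 23572) + 1058 = (-14861 - 23572) + 1058 = -38433 + 1058 = -37375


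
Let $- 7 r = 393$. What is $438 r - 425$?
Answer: $- \frac{175109}{7} \approx -25016.0$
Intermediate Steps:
$r = - \frac{393}{7}$ ($r = \left(- \frac{1}{7}\right) 393 = - \frac{393}{7} \approx -56.143$)
$438 r - 425 = 438 \left(- \frac{393}{7}\right) - 425 = - \frac{172134}{7} - 425 = - \frac{175109}{7}$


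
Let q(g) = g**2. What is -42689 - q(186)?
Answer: -77285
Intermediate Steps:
-42689 - q(186) = -42689 - 1*186**2 = -42689 - 1*34596 = -42689 - 34596 = -77285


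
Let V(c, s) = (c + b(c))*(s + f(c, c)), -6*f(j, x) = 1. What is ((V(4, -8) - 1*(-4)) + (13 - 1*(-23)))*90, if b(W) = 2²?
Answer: -2280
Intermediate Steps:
f(j, x) = -⅙ (f(j, x) = -⅙*1 = -⅙)
b(W) = 4
V(c, s) = (4 + c)*(-⅙ + s) (V(c, s) = (c + 4)*(s - ⅙) = (4 + c)*(-⅙ + s))
((V(4, -8) - 1*(-4)) + (13 - 1*(-23)))*90 = (((-⅔ + 4*(-8) - ⅙*4 + 4*(-8)) - 1*(-4)) + (13 - 1*(-23)))*90 = (((-⅔ - 32 - ⅔ - 32) + 4) + (13 + 23))*90 = ((-196/3 + 4) + 36)*90 = (-184/3 + 36)*90 = -76/3*90 = -2280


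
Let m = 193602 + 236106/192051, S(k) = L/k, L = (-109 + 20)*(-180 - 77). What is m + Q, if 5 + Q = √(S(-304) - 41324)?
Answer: 4131192617/21339 + I*√239122011/76 ≈ 1.936e+5 + 203.47*I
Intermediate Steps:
L = 22873 (L = -89*(-257) = 22873)
S(k) = 22873/k
Q = -5 + I*√239122011/76 (Q = -5 + √(22873/(-304) - 41324) = -5 + √(22873*(-1/304) - 41324) = -5 + √(-22873/304 - 41324) = -5 + √(-12585369/304) = -5 + I*√239122011/76 ≈ -5.0 + 203.47*I)
m = 4131299312/21339 (m = 193602 + 236106*(1/192051) = 193602 + 26234/21339 = 4131299312/21339 ≈ 1.9360e+5)
m + Q = 4131299312/21339 + (-5 + I*√239122011/76) = 4131192617/21339 + I*√239122011/76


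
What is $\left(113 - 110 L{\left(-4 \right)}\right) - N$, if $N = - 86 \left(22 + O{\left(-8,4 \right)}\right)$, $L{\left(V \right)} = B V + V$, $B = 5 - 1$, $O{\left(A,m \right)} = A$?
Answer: $3517$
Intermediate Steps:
$B = 4$ ($B = 5 - 1 = 4$)
$L{\left(V \right)} = 5 V$ ($L{\left(V \right)} = 4 V + V = 5 V$)
$N = -1204$ ($N = - 86 \left(22 - 8\right) = \left(-86\right) 14 = -1204$)
$\left(113 - 110 L{\left(-4 \right)}\right) - N = \left(113 - 110 \cdot 5 \left(-4\right)\right) - -1204 = \left(113 - -2200\right) + 1204 = \left(113 + 2200\right) + 1204 = 2313 + 1204 = 3517$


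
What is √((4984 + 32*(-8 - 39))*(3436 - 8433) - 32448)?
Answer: 2*I*√4355502 ≈ 4174.0*I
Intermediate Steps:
√((4984 + 32*(-8 - 39))*(3436 - 8433) - 32448) = √((4984 + 32*(-47))*(-4997) - 32448) = √((4984 - 1504)*(-4997) - 32448) = √(3480*(-4997) - 32448) = √(-17389560 - 32448) = √(-17422008) = 2*I*√4355502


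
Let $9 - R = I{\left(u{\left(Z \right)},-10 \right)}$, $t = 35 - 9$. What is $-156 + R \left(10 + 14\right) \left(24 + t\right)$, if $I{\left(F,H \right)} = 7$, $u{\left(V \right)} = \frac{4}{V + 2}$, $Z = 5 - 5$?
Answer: $2244$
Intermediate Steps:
$Z = 0$
$u{\left(V \right)} = \frac{4}{2 + V}$
$t = 26$ ($t = 35 - 9 = 26$)
$R = 2$ ($R = 9 - 7 = 2$)
$-156 + R \left(10 + 14\right) \left(24 + t\right) = -156 + 2 \left(10 + 14\right) \left(24 + 26\right) = -156 + 2 \cdot 24 \cdot 50 = -156 + 2 \cdot 1200 = -156 + 2400 = 2244$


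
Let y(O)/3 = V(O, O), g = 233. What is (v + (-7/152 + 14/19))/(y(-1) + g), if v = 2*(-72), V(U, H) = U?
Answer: -21783/34960 ≈ -0.62308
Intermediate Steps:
y(O) = 3*O
v = -144
(v + (-7/152 + 14/19))/(y(-1) + g) = (-144 + (-7/152 + 14/19))/(3*(-1) + 233) = (-144 + (-7*1/152 + 14*(1/19)))/(-3 + 233) = (-144 + (-7/152 + 14/19))/230 = (-144 + 105/152)*(1/230) = -21783/152*1/230 = -21783/34960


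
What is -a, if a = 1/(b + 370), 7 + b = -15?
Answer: -1/348 ≈ -0.0028736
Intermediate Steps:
b = -22 (b = -7 - 15 = -22)
a = 1/348 (a = 1/(-22 + 370) = 1/348 ≈ 0.0028736)
-a = -1*1/348 = -1/348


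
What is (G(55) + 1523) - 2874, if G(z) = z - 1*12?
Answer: -1308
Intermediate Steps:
G(z) = -12 + z (G(z) = z - 12 = -12 + z)
(G(55) + 1523) - 2874 = ((-12 + 55) + 1523) - 2874 = (43 + 1523) - 2874 = 1566 - 2874 = -1308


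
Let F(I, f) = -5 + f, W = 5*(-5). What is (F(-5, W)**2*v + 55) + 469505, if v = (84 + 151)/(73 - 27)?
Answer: 10905630/23 ≈ 4.7416e+5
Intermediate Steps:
W = -25
v = 235/46 ≈ 5.1087
(F(-5, W)**2*v + 55) + 469505 = ((-5 - 25)**2*(235/46) + 55) + 469505 = ((-30)**2*(235/46) + 55) + 469505 = (900*(235/46) + 55) + 469505 = (105750/23 + 55) + 469505 = 107015/23 + 469505 = 10905630/23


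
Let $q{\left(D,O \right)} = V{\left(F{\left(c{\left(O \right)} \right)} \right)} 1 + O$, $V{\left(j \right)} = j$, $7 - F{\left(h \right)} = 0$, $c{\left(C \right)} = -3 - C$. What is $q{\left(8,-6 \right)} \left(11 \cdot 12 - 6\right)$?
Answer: $126$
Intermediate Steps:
$F{\left(h \right)} = 7$ ($F{\left(h \right)} = 7 - 0 = 7 + 0 = 7$)
$q{\left(D,O \right)} = 7 + O$ ($q{\left(D,O \right)} = 7 \cdot 1 + O = 7 + O$)
$q{\left(8,-6 \right)} \left(11 \cdot 12 - 6\right) = \left(7 - 6\right) \left(11 \cdot 12 - 6\right) = 1 \left(132 - 6\right) = 1 \cdot 126 = 126$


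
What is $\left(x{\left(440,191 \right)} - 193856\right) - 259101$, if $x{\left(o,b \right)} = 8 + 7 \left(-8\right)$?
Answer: $-453005$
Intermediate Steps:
$x{\left(o,b \right)} = -48$ ($x{\left(o,b \right)} = 8 - 56 = -48$)
$\left(x{\left(440,191 \right)} - 193856\right) - 259101 = \left(-48 - 193856\right) - 259101 = -193904 - 259101 = -453005$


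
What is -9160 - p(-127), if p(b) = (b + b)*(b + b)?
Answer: -73676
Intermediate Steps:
p(b) = 4*b² (p(b) = (2*b)*(2*b) = 4*b²)
-9160 - p(-127) = -9160 - 4*(-127)² = -9160 - 4*16129 = -9160 - 1*64516 = -9160 - 64516 = -73676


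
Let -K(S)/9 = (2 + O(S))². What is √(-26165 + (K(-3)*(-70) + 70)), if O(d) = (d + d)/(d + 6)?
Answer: I*√26095 ≈ 161.54*I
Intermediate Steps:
O(d) = 2*d/(6 + d) (O(d) = (2*d)/(6 + d) = 2*d/(6 + d))
K(S) = -9*(2 + 2*S/(6 + S))²
√(-26165 + (K(-3)*(-70) + 70)) = √(-26165 + (-144*(3 - 3)²/(6 - 3)²*(-70) + 70)) = √(-26165 + (-144*0²/3²*(-70) + 70)) = √(-26165 + (-144*0*⅑*(-70) + 70)) = √(-26165 + (0*(-70) + 70)) = √(-26165 + (0 + 70)) = √(-26165 + 70) = √(-26095) = I*√26095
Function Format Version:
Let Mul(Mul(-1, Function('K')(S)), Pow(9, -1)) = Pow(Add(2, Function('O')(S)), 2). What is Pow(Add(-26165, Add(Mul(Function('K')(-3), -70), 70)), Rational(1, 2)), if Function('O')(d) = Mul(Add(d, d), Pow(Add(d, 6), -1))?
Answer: Mul(I, Pow(26095, Rational(1, 2))) ≈ Mul(161.54, I)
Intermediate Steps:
Function('O')(d) = Mul(2, d, Pow(Add(6, d), -1)) (Function('O')(d) = Mul(Mul(2, d), Pow(Add(6, d), -1)) = Mul(2, d, Pow(Add(6, d), -1)))
Function('K')(S) = Mul(-9, Pow(Add(2, Mul(2, S, Pow(Add(6, S), -1))), 2))
Pow(Add(-26165, Add(Mul(Function('K')(-3), -70), 70)), Rational(1, 2)) = Pow(Add(-26165, Add(Mul(Mul(-144, Pow(Add(3, -3), 2), Pow(Add(6, -3), -2)), -70), 70)), Rational(1, 2)) = Pow(Add(-26165, Add(Mul(Mul(-144, Pow(0, 2), Pow(3, -2)), -70), 70)), Rational(1, 2)) = Pow(Add(-26165, Add(Mul(Mul(-144, 0, Rational(1, 9)), -70), 70)), Rational(1, 2)) = Pow(Add(-26165, Add(Mul(0, -70), 70)), Rational(1, 2)) = Pow(Add(-26165, Add(0, 70)), Rational(1, 2)) = Pow(Add(-26165, 70), Rational(1, 2)) = Pow(-26095, Rational(1, 2)) = Mul(I, Pow(26095, Rational(1, 2)))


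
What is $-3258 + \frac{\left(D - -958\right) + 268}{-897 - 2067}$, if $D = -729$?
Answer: $- \frac{9657209}{2964} \approx -3258.2$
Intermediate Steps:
$-3258 + \frac{\left(D - -958\right) + 268}{-897 - 2067} = -3258 + \frac{\left(-729 - -958\right) + 268}{-897 - 2067} = -3258 + \frac{\left(-729 + 958\right) + 268}{-2964} = -3258 + \left(229 + 268\right) \left(- \frac{1}{2964}\right) = -3258 + 497 \left(- \frac{1}{2964}\right) = -3258 - \frac{497}{2964} = - \frac{9657209}{2964}$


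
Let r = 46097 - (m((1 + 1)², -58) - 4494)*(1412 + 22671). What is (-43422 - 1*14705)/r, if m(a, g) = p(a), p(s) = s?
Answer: -58127/108178767 ≈ -0.00053732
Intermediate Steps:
m(a, g) = a
r = 108178767 (r = 46097 - ((1 + 1)² - 4494)*(1412 + 22671) = 46097 - (2² - 4494)*24083 = 46097 - (4 - 4494)*24083 = 46097 - (-4490)*24083 = 46097 - 1*(-108132670) = 46097 + 108132670 = 108178767)
(-43422 - 1*14705)/r = (-43422 - 1*14705)/108178767 = (-43422 - 14705)*(1/108178767) = -58127*1/108178767 = -58127/108178767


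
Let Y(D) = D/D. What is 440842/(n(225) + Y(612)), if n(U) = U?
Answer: 220421/113 ≈ 1950.6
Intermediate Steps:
Y(D) = 1
440842/(n(225) + Y(612)) = 440842/(225 + 1) = 440842/226 = 440842*(1/226) = 220421/113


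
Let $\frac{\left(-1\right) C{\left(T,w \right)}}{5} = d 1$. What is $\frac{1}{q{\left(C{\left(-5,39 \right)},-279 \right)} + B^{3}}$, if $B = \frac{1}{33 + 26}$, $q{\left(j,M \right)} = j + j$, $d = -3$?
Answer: $\frac{205379}{6161371} \approx 0.033333$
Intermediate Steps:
$C{\left(T,w \right)} = 15$ ($C{\left(T,w \right)} = - 5 \left(\left(-3\right) 1\right) = \left(-5\right) \left(-3\right) = 15$)
$q{\left(j,M \right)} = 2 j$
$B = \frac{1}{59} \approx 0.016949$
$\frac{1}{q{\left(C{\left(-5,39 \right)},-279 \right)} + B^{3}} = \frac{1}{2 \cdot 15 + \left(\frac{1}{59}\right)^{3}} = \frac{1}{30 + \frac{1}{205379}} = \frac{1}{\frac{6161371}{205379}} = \frac{205379}{6161371}$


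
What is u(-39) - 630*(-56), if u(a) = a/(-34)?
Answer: 1199559/34 ≈ 35281.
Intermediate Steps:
u(a) = -a/34 (u(a) = a*(-1/34) = -a/34)
u(-39) - 630*(-56) = -1/34*(-39) - 630*(-56) = 39/34 + 35280 = 1199559/34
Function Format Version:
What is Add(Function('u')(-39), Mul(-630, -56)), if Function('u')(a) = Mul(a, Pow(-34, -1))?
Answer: Rational(1199559, 34) ≈ 35281.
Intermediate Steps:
Function('u')(a) = Mul(Rational(-1, 34), a) (Function('u')(a) = Mul(a, Rational(-1, 34)) = Mul(Rational(-1, 34), a))
Add(Function('u')(-39), Mul(-630, -56)) = Add(Mul(Rational(-1, 34), -39), Mul(-630, -56)) = Add(Rational(39, 34), 35280) = Rational(1199559, 34)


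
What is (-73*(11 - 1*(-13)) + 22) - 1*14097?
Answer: -15827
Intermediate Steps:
(-73*(11 - 1*(-13)) + 22) - 1*14097 = (-73*(11 + 13) + 22) - 14097 = (-73*24 + 22) - 14097 = (-1752 + 22) - 14097 = -1730 - 14097 = -15827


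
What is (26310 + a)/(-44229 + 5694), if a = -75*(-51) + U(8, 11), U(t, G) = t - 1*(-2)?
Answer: -6029/7707 ≈ -0.78228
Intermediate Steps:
U(t, G) = 2 + t (U(t, G) = t + 2 = 2 + t)
a = 3835 (a = -75*(-51) + (2 + 8) = 3825 + 10 = 3835)
(26310 + a)/(-44229 + 5694) = (26310 + 3835)/(-44229 + 5694) = 30145/(-38535) = 30145*(-1/38535) = -6029/7707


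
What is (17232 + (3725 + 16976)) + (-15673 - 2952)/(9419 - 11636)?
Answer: 84116086/2217 ≈ 37941.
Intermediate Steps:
(17232 + (3725 + 16976)) + (-15673 - 2952)/(9419 - 11636) = (17232 + 20701) - 18625/(-2217) = 37933 - 18625*(-1/2217) = 37933 + 18625/2217 = 84116086/2217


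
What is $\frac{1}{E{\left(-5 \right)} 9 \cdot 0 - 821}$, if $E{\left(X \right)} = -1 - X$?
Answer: $- \frac{1}{821} \approx -0.001218$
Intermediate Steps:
$\frac{1}{E{\left(-5 \right)} 9 \cdot 0 - 821} = \frac{1}{\left(-1 - -5\right) 9 \cdot 0 - 821} = \frac{1}{\left(-1 + 5\right) 9 \cdot 0 - 821} = \frac{1}{4 \cdot 9 \cdot 0 - 821} = \frac{1}{36 \cdot 0 - 821} = \frac{1}{0 - 821} = \frac{1}{-821} = - \frac{1}{821}$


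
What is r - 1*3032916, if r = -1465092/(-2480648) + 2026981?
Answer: -623842295197/620162 ≈ -1.0059e+6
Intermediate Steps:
r = 1257056957195/620162 (r = -1465092*(-1/2480648) + 2026981 = 366273/620162 + 2026981 = 1257056957195/620162 ≈ 2.0270e+6)
r - 1*3032916 = 1257056957195/620162 - 1*3032916 = 1257056957195/620162 - 3032916 = -623842295197/620162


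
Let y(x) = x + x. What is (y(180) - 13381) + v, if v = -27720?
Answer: -40741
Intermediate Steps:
y(x) = 2*x
(y(180) - 13381) + v = (2*180 - 13381) - 27720 = (360 - 13381) - 27720 = -13021 - 27720 = -40741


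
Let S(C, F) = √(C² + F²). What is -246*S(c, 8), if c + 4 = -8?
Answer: -984*√13 ≈ -3547.9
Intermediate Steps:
c = -12 (c = -4 - 8 = -12)
-246*S(c, 8) = -246*√((-12)² + 8²) = -246*√(144 + 64) = -984*√13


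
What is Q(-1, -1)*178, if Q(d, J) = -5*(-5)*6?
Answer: 26700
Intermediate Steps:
Q(d, J) = 150 (Q(d, J) = 25*6 = 150)
Q(-1, -1)*178 = 150*178 = 26700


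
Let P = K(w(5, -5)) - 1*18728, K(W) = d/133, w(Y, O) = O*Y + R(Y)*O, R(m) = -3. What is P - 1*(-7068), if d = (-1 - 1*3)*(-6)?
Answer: -1550756/133 ≈ -11660.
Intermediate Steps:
d = 24 (d = (-1 - 3)*(-6) = -4*(-6) = 24)
w(Y, O) = -3*O + O*Y (w(Y, O) = O*Y - 3*O = -3*O + O*Y)
K(W) = 24/133
P = -2490800/133 (P = 24/133 - 1*18728 = 24/133 - 18728 = -2490800/133 ≈ -18728.)
P - 1*(-7068) = -2490800/133 - 1*(-7068) = -2490800/133 + 7068 = -1550756/133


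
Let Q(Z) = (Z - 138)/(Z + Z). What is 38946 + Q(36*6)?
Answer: 2804125/72 ≈ 38946.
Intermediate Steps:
Q(Z) = (-138 + Z)/(2*Z) (Q(Z) = (-138 + Z)/((2*Z)) = (-138 + Z)*(1/(2*Z)) = (-138 + Z)/(2*Z))
38946 + Q(36*6) = 38946 + (-138 + 36*6)/(2*((36*6))) = 38946 + (1/2)*(-138 + 216)/216 = 38946 + (1/2)*(1/216)*78 = 38946 + 13/72 = 2804125/72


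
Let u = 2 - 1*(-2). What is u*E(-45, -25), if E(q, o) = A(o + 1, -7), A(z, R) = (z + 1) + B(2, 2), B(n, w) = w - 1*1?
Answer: -88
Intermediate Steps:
B(n, w) = -1 + w (B(n, w) = w - 1 = -1 + w)
A(z, R) = 2 + z (A(z, R) = (z + 1) + (-1 + 2) = (1 + z) + 1 = 2 + z)
E(q, o) = 3 + o (E(q, o) = 2 + (o + 1) = 2 + (1 + o) = 3 + o)
u = 4 (u = 2 + 2 = 4)
u*E(-45, -25) = 4*(3 - 25) = 4*(-22) = -88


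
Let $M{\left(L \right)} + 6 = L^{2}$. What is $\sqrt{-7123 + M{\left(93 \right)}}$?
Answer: $4 \sqrt{95} \approx 38.987$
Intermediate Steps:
$M{\left(L \right)} = -6 + L^{2}$
$\sqrt{-7123 + M{\left(93 \right)}} = \sqrt{-7123 - \left(6 - 93^{2}\right)} = \sqrt{-7123 + \left(-6 + 8649\right)} = \sqrt{-7123 + 8643} = \sqrt{1520} = 4 \sqrt{95}$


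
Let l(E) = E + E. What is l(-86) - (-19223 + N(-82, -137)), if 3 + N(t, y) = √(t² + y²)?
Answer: 19054 - √25493 ≈ 18894.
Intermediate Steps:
l(E) = 2*E
N(t, y) = -3 + √(t² + y²)
l(-86) - (-19223 + N(-82, -137)) = 2*(-86) - (-19223 + (-3 + √((-82)² + (-137)²))) = -172 - (-19223 + (-3 + √(6724 + 18769))) = -172 - (-19223 + (-3 + √25493)) = -172 - (-19226 + √25493) = -172 + (19226 - √25493) = 19054 - √25493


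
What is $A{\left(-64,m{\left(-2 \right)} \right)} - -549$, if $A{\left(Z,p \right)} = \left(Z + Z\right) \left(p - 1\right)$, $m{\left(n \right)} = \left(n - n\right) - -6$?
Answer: $-91$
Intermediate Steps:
$m{\left(n \right)} = 6$ ($m{\left(n \right)} = 0 + 6 = 6$)
$A{\left(Z,p \right)} = 2 Z \left(-1 + p\right)$
$A{\left(-64,m{\left(-2 \right)} \right)} - -549 = 2 \left(-64\right) \left(-1 + 6\right) - -549 = 2 \left(-64\right) 5 + 549 = -640 + 549 = -91$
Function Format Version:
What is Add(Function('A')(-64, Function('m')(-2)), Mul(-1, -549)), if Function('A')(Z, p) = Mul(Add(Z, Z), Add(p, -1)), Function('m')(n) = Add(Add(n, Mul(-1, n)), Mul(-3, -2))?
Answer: -91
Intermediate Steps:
Function('m')(n) = 6 (Function('m')(n) = Add(0, 6) = 6)
Function('A')(Z, p) = Mul(2, Z, Add(-1, p)) (Function('A')(Z, p) = Mul(Mul(2, Z), Add(-1, p)) = Mul(2, Z, Add(-1, p)))
Add(Function('A')(-64, Function('m')(-2)), Mul(-1, -549)) = Add(Mul(2, -64, Add(-1, 6)), Mul(-1, -549)) = Add(Mul(2, -64, 5), 549) = Add(-640, 549) = -91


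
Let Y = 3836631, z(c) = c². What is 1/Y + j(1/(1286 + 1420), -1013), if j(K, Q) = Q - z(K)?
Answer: -9486233418006901/9364494984372 ≈ -1013.0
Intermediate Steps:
j(K, Q) = Q - K²
1/Y + j(1/(1286 + 1420), -1013) = 1/3836631 + (-1013 - (1/(1286 + 1420))²) = 1/3836631 + (-1013 - (1/2706)²) = 1/3836631 + (-1013 - 1*1/7322436) = 1/3836631 + (-1013 - 1/7322436) = 1/3836631 - 7417627669/7322436 = -9486233418006901/9364494984372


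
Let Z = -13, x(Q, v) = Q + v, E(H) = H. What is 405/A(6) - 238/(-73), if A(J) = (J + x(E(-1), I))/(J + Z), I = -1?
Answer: -206003/292 ≈ -705.49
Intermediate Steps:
A(J) = (-2 + J)/(-13 + J) (A(J) = (J + (-1 - 1))/(J - 13) = (J - 2)/(-13 + J) = (-2 + J)/(-13 + J))
405/A(6) - 238/(-73) = 405/(((-2 + 6)/(-13 + 6))) - 238/(-73) = 405/((4/(-7))) - 238*(-1/73) = 405/((-⅐*4)) + 238/73 = 405/(-4/7) + 238/73 = 405*(-7/4) + 238/73 = -2835/4 + 238/73 = -206003/292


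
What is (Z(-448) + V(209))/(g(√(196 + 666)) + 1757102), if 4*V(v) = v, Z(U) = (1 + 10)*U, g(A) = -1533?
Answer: -19503/7022276 ≈ -0.0027773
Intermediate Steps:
Z(U) = 11*U
V(v) = v/4
(Z(-448) + V(209))/(g(√(196 + 666)) + 1757102) = (11*(-448) + (¼)*209)/(-1533 + 1757102) = (-4928 + 209/4)/1755569 = -19503/4*1/1755569 = -19503/7022276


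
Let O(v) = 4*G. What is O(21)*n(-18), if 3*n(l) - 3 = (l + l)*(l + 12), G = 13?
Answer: 3796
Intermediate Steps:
n(l) = 1 + 2*l*(12 + l)/3 (n(l) = 1 + ((l + l)*(l + 12))/3 = 1 + ((2*l)*(12 + l))/3 = 1 + (2*l*(12 + l))/3 = 1 + 2*l*(12 + l)/3)
O(v) = 52 (O(v) = 4*13 = 52)
O(21)*n(-18) = 52*(1 + 8*(-18) + (⅔)*(-18)²) = 52*(1 - 144 + (⅔)*324) = 52*(1 - 144 + 216) = 52*73 = 3796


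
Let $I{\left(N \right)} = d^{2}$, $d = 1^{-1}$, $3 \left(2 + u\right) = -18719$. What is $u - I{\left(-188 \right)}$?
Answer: $- \frac{18728}{3} \approx -6242.7$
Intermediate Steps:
$u = - \frac{18725}{3}$ ($u = -2 + \frac{1}{3} \left(-18719\right) = -2 - \frac{18719}{3} = - \frac{18725}{3} \approx -6241.7$)
$d = 1$
$I{\left(N \right)} = 1$ ($I{\left(N \right)} = 1^{2} = 1$)
$u - I{\left(-188 \right)} = - \frac{18725}{3} - 1 = - \frac{18728}{3}$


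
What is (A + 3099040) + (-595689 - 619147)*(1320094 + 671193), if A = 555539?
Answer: -2419083479353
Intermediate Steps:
(A + 3099040) + (-595689 - 619147)*(1320094 + 671193) = (555539 + 3099040) + (-595689 - 619147)*(1320094 + 671193) = 3654579 - 1214836*1991287 = 3654579 - 2419087133932 = -2419083479353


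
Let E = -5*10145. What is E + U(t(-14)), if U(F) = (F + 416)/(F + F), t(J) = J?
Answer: -710351/14 ≈ -50739.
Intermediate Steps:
U(F) = (416 + F)/(2*F) (U(F) = (416 + F)/((2*F)) = (416 + F)*(1/(2*F)) = (416 + F)/(2*F))
E = -50725
E + U(t(-14)) = -50725 + (½)*(416 - 14)/(-14) = -50725 + (½)*(-1/14)*402 = -50725 - 201/14 = -710351/14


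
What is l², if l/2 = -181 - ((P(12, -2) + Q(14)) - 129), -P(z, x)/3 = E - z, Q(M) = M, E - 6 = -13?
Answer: 60516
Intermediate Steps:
E = -7 (E = 6 - 13 = -7)
P(z, x) = 21 + 3*z (P(z, x) = -3*(-7 - z) = 21 + 3*z)
l = -246 (l = 2*(-181 - (((21 + 3*12) + 14) - 129)) = 2*(-181 - (((21 + 36) + 14) - 129)) = 2*(-181 - ((57 + 14) - 129)) = 2*(-181 - (71 - 129)) = 2*(-181 - 1*(-58)) = 2*(-181 + 58) = 2*(-123) = -246)
l² = (-246)² = 60516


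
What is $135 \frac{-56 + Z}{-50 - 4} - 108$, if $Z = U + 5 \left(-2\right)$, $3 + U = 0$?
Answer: $\frac{129}{2} \approx 64.5$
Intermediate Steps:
$U = -3$ ($U = -3 + 0 = -3$)
$Z = -13$ ($Z = -3 + 5 \left(-2\right) = -3 - 10 = -13$)
$135 \frac{-56 + Z}{-50 - 4} - 108 = 135 \frac{-56 - 13}{-50 - 4} - 108 = 135 \left(- \frac{69}{-54}\right) - 108 = 135 \left(\left(-69\right) \left(- \frac{1}{54}\right)\right) - 108 = 135 \cdot \frac{23}{18} - 108 = \frac{345}{2} - 108 = \frac{129}{2}$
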